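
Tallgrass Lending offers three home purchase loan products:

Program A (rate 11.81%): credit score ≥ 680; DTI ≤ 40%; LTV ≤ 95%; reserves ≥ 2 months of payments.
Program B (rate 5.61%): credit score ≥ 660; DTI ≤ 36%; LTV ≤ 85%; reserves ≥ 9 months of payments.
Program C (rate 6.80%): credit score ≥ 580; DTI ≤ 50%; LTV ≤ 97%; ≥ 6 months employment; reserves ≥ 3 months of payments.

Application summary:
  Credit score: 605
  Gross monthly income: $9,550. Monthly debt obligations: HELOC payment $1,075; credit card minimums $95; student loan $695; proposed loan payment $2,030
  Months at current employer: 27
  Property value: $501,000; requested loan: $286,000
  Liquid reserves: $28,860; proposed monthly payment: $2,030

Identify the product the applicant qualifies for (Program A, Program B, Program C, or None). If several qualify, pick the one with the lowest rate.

Total debts = (1,075 + 95 + 695 + 2,030) = 3,895; DTI = 3,895/9,550 = 40.8%.
LTV = 286,000/501,000 = 57.1%.
Reserves = 28,860/2,030 = 14.2 months.
Program A: score 605 < 680; DTI 40.8% > 40%; LTV 57.1% ≤ 95%; reserves 14.2 ≥ 2 mo → does not qualify.
Program B: score 605 < 660; DTI 40.8% > 36%; LTV 57.1% ≤ 85%; reserves 14.2 ≥ 9 mo → does not qualify.
Program C: score 605 ≥ 580; DTI 40.8% ≤ 50%; LTV 57.1% ≤ 97%; employment 27 ≥ 6 mo; reserves 14.2 ≥ 3 mo → qualifies.

Program C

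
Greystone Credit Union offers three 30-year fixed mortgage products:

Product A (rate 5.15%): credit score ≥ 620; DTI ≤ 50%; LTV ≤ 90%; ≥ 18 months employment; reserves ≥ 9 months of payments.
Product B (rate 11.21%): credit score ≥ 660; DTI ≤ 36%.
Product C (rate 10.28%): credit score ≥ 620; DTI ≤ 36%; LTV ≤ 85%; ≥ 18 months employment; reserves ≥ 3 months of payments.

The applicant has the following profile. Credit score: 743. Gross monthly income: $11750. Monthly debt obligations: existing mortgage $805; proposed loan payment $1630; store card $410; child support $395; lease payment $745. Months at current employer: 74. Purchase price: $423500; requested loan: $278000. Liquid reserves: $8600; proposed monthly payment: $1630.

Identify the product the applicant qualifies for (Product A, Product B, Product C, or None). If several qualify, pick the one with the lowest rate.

Product C

Total debts = (805 + 1,630 + 410 + 395 + 745) = 3,985; DTI = 3,985/11,750 = 33.9%.
LTV = 278,000/423,500 = 65.6%.
Reserves = 8,600/1,630 = 5.3 months.
Product A: score 743 ≥ 620; DTI 33.9% ≤ 50%; LTV 65.6% ≤ 90%; employment 74 ≥ 18 mo; reserves 5.3 < 9 mo → does not qualify.
Product B: score 743 ≥ 660; DTI 33.9% ≤ 36% → qualifies.
Product C: score 743 ≥ 620; DTI 33.9% ≤ 36%; LTV 65.6% ≤ 85%; employment 74 ≥ 18 mo; reserves 5.3 ≥ 3 mo → qualifies.
Qualifying: Product B, Product C. Lowest rate is 10.28% → Product C.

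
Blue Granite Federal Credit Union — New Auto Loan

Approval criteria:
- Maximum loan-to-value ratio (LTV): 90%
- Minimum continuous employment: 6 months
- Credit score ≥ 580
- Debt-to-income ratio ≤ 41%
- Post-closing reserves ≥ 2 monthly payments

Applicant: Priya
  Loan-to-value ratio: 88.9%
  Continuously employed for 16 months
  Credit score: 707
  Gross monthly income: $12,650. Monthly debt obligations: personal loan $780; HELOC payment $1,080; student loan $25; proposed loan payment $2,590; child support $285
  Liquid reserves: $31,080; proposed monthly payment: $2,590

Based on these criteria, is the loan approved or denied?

Approved

LTV 88.9% ≤ 90%
Employment 16 ≥ 6 months
Credit score 707 ≥ 580 (meets)
Total monthly debts = (780 + 1,080 + 25 + 2,590 + 285) = 4,760. Debt-to-income = 4,760/12,650 = 37.6% — meets 41% limit
Liquid reserves cover 31,080/2,590 = 12.0 months — ≥ 2 required
All criteria satisfied.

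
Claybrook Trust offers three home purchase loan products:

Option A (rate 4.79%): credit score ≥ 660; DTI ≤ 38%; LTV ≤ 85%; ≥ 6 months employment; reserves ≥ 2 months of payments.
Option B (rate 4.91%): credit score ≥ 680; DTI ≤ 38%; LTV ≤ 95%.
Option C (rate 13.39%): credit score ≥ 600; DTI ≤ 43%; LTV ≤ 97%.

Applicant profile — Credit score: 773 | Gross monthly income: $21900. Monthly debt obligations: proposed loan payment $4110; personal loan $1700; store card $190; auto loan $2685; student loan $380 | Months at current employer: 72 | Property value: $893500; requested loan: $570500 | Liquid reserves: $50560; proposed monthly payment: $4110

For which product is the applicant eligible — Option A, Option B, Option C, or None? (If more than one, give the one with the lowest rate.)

Total debts = (4,110 + 1,700 + 190 + 2,685 + 380) = 9,065; DTI = 9,065/21,900 = 41.4%.
LTV = 570,500/893,500 = 63.9%.
Reserves = 50,560/4,110 = 12.3 months.
Option A: score 773 ≥ 660; DTI 41.4% > 38%; LTV 63.9% ≤ 85%; employment 72 ≥ 6 mo; reserves 12.3 ≥ 2 mo → does not qualify.
Option B: score 773 ≥ 680; DTI 41.4% > 38%; LTV 63.9% ≤ 95% → does not qualify.
Option C: score 773 ≥ 600; DTI 41.4% ≤ 43%; LTV 63.9% ≤ 97% → qualifies.

Option C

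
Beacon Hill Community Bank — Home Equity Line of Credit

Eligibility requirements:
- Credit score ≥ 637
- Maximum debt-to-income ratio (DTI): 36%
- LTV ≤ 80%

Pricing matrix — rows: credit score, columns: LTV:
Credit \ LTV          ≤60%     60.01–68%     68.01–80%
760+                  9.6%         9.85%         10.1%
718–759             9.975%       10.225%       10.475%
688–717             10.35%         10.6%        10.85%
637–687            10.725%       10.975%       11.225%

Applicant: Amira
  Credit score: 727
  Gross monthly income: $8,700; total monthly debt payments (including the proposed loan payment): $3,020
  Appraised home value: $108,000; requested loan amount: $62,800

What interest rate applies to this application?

9.975%

Credit score 727 ≥ 637; DTI: 3,020 ÷ 8,700 = 34.7%, within the 36% cap
LTV: 62,800 ÷ 108,000 = 58.1%, within 80% cap
Score 727 is in the 718–759 band; LTV 58.1% is in the ≤60% band → 9.975%.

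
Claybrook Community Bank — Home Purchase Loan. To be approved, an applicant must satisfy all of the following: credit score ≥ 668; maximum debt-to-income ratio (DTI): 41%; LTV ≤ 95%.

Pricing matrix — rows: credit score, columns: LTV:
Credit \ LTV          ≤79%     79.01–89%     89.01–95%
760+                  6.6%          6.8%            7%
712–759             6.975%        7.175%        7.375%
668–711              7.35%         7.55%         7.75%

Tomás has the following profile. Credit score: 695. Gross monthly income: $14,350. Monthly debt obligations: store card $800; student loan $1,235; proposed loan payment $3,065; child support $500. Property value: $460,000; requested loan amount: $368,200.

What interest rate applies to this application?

Credit score 695 ≥ 668; Total monthly debts = (800 + 1,235 + 3,065 + 500) = 5,600. DTI: 5,600 ÷ 14,350 = 39%, within the 41% cap
Loan-to-value = 368,200/460,000 = 80% — pass (95% max)
Row: 695 falls in 668–711. Column: 80% falls in 79.01–89%. Rate = 7.55%.

7.55%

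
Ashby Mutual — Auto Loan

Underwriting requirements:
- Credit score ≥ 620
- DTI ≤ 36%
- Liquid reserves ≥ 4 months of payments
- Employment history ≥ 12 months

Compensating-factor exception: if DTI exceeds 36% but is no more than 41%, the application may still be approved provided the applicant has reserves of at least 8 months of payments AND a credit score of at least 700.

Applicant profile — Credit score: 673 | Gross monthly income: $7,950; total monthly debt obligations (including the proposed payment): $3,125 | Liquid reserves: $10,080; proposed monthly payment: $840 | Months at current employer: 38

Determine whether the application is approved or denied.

Denied

Credit score 673 ≥ 620 (meets base)
DTI: 3,125 ÷ 7,950 = 39.3%, over the 36% base limit.
Reserves: 10,080 ÷ 840 = 12.0 months (meets 4-month minimum)
Employment 38 ≥ 12 months
39.3% falls in the override range (36%–41%), so the compensating-factor test applies.
Override check — reserves: 12.0 mo (ok); score: 673 (below 700).
Compensating-factor requirement not fully met.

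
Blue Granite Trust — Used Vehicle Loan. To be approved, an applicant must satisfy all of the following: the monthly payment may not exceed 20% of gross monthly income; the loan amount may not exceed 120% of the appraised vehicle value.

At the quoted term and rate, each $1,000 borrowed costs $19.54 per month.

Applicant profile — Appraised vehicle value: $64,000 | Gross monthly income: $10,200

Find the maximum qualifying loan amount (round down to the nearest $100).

Payment cap: 20% × $10,200 = $2,040/month.
At $19.54 per $1,000, that supports 2,040/19.54 × 1,000 ≈ $104,401 → $104,400.
LTV cap: 120% × $64,000 = $76,800 → $76,800.
Binding constraint: loan-to-value.

$76,800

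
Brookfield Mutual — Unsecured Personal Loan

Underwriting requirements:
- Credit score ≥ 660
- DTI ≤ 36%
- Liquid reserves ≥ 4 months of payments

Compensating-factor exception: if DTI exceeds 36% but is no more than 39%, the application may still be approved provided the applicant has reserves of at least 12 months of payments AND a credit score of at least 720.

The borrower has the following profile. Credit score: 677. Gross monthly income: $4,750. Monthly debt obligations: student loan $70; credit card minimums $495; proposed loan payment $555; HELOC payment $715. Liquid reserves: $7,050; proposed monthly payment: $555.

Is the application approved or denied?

Denied

Credit score 677 ≥ 660 (meets base)
Total debts = (70 + 495 + 555 + 715) = 1,835. DTI = 1,835/4,750 = 38.6% > 36% — standard DTI limit exceeded.
Reserves = 7,050/555 = 12.7 months ≥ 4
DTI 38.6% is within the 36%–39% exception band; checking compensating factors.
Override check — reserves: 12.7 mo (ok); score: 677 (below 720).
Override conditions not both satisfied; exception does not apply.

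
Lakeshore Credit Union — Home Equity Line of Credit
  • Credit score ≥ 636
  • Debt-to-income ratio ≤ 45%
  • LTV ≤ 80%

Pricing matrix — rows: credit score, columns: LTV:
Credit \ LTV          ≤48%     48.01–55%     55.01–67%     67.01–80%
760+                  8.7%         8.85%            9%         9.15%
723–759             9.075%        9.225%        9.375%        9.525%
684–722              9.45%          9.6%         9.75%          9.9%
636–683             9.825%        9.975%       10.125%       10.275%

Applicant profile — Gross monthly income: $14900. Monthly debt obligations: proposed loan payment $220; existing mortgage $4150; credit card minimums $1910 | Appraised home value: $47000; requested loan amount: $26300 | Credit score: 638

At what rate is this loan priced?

Credit score 638 ≥ 636; Total monthly debts = (220 + 4,150 + 1,910) = 6,280. DTI = 6,280/14,900 = 42.1% ≤ 45%
LTV: 26,300 ÷ 47,000 = 56%, within 80% cap
Row: 638 falls in 636–683. Column: 56% falls in 55.01–67%. Rate = 10.125%.

10.125%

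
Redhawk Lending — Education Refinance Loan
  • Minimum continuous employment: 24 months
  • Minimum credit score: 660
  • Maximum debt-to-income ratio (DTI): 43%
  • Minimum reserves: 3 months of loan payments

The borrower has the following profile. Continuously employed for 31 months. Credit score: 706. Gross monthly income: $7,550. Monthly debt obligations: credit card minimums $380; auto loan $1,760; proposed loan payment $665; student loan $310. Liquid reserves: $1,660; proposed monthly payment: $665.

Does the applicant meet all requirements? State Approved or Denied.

Employment 31 ≥ 24 months
Credit score 706 ≥ 660 (meets)
Total monthly debts = (380 + 1,760 + 665 + 310) = 3,115. DTI = 3,115/7,550 = 41.3% ≤ 43%
Reserves = 1,660/665 = 2.5 months < 3
Fails on reserves.

Denied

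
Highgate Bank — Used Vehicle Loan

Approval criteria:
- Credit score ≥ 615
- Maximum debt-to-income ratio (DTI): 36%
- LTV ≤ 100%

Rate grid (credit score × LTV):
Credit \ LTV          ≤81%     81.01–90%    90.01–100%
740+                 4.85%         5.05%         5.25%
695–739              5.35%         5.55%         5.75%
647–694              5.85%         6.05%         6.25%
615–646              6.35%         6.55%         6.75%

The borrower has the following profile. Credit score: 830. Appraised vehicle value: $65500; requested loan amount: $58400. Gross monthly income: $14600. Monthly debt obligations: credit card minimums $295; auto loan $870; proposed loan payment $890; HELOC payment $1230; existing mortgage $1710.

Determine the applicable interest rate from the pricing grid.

Credit score 830 ≥ 615; Total monthly debts = (295 + 870 + 890 + 1,230 + 1,710) = 4,995. Debt-to-income = 4,995/14,600 = 34.2% — meets 36% limit
Loan-to-value = 58,400/65,500 = 89.2% — pass (100% max)
Row: 830 falls in 740+. Column: 89.2% falls in 81.01–90%. Rate = 5.05%.

5.05%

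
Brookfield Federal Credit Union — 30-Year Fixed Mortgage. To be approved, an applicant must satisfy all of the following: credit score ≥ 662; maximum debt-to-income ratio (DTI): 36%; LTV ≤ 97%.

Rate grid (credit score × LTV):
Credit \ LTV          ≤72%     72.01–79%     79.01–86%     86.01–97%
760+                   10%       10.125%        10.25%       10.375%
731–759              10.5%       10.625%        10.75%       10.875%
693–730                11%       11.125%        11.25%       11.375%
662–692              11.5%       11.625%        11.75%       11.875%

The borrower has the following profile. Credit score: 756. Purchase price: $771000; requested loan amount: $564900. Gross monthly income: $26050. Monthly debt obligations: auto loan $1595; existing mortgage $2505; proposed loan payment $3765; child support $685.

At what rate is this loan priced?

10.625%

Credit score 756 ≥ 662; Total monthly debts = (1,595 + 2,505 + 3,765 + 685) = 8,550. DTI = 8,550/26,050 = 32.8% ≤ 36%
LTV = 564,900/771,000 = 73.3% ≤ 97%
Row: 756 falls in 731–759. Column: 73.3% falls in 72.01–79%. Rate = 10.625%.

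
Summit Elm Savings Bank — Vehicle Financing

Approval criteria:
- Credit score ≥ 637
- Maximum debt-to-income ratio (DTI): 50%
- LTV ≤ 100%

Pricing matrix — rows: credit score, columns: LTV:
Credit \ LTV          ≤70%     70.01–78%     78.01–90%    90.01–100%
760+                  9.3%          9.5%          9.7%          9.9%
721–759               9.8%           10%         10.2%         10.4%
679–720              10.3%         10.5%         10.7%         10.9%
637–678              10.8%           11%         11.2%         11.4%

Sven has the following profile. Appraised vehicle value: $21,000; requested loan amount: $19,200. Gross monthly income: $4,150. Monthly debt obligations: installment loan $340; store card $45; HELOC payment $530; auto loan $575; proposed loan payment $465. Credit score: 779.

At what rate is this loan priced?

9.9%

Credit score 779 ≥ 637; Total monthly debts = (340 + 45 + 530 + 575 + 465) = 1,955. DTI: 1,955 ÷ 4,150 = 47.1%, within the 50% cap
LTV: 19,200 ÷ 21,000 = 91.4%, within 100% cap
Credit 779 → row 760+; LTV 91.4% → column 90.01–100%. Grid cell → 9.9%.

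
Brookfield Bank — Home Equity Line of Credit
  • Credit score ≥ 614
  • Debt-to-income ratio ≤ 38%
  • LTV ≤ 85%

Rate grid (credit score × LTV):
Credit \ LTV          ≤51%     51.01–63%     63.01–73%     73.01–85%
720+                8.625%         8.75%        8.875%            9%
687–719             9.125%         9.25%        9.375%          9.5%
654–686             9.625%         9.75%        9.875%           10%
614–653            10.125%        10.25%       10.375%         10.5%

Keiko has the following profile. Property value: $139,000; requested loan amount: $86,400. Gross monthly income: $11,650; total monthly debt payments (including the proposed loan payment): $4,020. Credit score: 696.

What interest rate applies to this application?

Credit score 696 ≥ 614; DTI: 4,020 ÷ 11,650 = 34.5%, within the 38% cap
LTV: 86,400 ÷ 139,000 = 62.2%, within 85% cap
Credit 696 → row 687–719; LTV 62.2% → column 51.01–63%. Grid cell → 9.25%.

9.25%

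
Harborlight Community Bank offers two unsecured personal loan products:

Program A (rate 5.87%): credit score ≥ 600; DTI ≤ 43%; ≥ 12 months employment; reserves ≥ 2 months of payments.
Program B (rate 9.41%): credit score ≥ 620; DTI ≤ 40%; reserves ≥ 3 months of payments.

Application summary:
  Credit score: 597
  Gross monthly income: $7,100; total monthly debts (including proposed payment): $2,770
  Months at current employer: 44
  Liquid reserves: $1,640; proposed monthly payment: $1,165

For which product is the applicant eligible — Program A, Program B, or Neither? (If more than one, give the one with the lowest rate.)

Neither

DTI = 2,770/7,100 = 39%.
Reserves = 1,640/1,165 = 1.4 months.
Program A: score 597 < 600; DTI 39% ≤ 43%; employment 44 ≥ 12 mo; reserves 1.4 < 2 mo → does not qualify.
Program B: score 597 < 620; DTI 39% ≤ 40%; reserves 1.4 < 3 mo → does not qualify.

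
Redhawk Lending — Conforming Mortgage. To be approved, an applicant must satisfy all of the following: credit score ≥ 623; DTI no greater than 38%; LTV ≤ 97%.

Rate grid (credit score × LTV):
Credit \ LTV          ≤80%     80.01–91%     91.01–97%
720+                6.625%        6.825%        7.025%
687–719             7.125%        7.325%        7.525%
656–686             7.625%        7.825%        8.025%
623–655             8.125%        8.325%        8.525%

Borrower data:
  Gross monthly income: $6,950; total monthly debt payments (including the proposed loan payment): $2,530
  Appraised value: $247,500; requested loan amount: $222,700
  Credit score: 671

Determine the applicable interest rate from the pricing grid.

Credit score 671 ≥ 623; DTI: 2,530 ÷ 6,950 = 36.4%, within the 38% cap
Loan-to-value = 222,700/247,500 = 90% — pass (97% max)
Score 671 is in the 656–686 band; LTV 90% is in the 80.01–91% band → 7.825%.

7.825%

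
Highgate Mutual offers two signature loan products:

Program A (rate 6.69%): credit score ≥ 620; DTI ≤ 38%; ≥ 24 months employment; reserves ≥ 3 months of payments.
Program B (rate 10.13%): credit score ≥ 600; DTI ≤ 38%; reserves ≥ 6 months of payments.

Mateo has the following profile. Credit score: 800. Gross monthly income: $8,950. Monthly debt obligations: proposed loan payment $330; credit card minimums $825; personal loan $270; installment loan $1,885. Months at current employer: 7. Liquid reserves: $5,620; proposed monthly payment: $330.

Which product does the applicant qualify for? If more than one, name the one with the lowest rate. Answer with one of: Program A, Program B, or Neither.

Total debts = (330 + 825 + 270 + 1,885) = 3,310; DTI = 3,310/8,950 = 37%.
Reserves = 5,620/330 = 17.0 months.
Program A: score 800 ≥ 620; DTI 37% ≤ 38%; employment 7 < 24 mo; reserves 17.0 ≥ 3 mo → does not qualify.
Program B: score 800 ≥ 600; DTI 37% ≤ 38%; reserves 17.0 ≥ 6 mo → qualifies.

Program B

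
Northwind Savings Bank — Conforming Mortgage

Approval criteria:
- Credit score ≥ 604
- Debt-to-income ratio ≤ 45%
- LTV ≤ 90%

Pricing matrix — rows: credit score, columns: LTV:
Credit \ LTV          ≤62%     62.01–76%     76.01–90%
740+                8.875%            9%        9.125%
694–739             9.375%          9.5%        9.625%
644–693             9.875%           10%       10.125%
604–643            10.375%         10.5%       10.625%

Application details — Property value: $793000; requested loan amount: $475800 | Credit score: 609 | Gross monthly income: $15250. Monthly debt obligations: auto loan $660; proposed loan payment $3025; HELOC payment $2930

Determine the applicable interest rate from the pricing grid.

10.375%

Credit score 609 ≥ 604; Total monthly debts = (660 + 3,025 + 2,930) = 6,615. DTI: 6,615 ÷ 15,250 = 43.4%, within the 45% cap
Loan-to-value = 475,800/793,000 = 60% — pass (90% max)
Row: 609 falls in 604–643. Column: 60% falls in ≤62%. Rate = 10.375%.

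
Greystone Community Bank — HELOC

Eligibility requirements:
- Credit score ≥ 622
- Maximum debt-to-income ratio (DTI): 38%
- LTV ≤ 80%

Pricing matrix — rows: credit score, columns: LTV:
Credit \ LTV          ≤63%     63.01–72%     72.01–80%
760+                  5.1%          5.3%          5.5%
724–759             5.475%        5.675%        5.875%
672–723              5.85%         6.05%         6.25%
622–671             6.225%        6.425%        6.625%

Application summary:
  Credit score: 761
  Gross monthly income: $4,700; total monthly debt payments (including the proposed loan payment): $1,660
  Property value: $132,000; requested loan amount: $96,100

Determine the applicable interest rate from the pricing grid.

Credit score 761 ≥ 622; DTI = 1,660/4,700 = 35.3% ≤ 38%
LTV: 96,100 ÷ 132,000 = 72.8%, within 80% cap
Row: 761 falls in 760+. Column: 72.8% falls in 72.01–80%. Rate = 5.5%.

5.5%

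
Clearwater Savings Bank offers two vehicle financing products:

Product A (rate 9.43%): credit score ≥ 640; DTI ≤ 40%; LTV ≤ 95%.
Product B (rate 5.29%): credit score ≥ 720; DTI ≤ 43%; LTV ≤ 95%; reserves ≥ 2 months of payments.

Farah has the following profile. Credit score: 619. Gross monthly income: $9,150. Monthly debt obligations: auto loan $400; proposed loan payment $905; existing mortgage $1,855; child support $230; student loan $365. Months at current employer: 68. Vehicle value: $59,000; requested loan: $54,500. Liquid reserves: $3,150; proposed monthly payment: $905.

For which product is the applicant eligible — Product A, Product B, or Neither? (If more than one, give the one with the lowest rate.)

Total debts = (400 + 905 + 1,855 + 230 + 365) = 3,755; DTI = 3,755/9,150 = 41%.
LTV = 54,500/59,000 = 92.4%.
Reserves = 3,150/905 = 3.5 months.
Product A: score 619 < 640; DTI 41% > 40%; LTV 92.4% ≤ 95% → does not qualify.
Product B: score 619 < 720; DTI 41% ≤ 43%; LTV 92.4% ≤ 95%; reserves 3.5 ≥ 2 mo → does not qualify.

Neither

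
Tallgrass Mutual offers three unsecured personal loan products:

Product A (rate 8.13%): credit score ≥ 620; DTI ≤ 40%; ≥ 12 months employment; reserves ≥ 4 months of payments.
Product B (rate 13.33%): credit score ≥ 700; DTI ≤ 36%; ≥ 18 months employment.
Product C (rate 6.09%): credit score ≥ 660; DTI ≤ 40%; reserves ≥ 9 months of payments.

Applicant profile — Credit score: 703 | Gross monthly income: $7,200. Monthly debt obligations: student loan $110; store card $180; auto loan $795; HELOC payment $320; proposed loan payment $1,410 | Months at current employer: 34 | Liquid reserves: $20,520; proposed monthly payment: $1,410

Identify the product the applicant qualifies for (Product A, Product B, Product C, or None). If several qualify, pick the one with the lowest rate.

Total debts = (110 + 180 + 795 + 320 + 1,410) = 2,815; DTI = 2,815/7,200 = 39.1%.
Reserves = 20,520/1,410 = 14.6 months.
Product A: score 703 ≥ 620; DTI 39.1% ≤ 40%; employment 34 ≥ 12 mo; reserves 14.6 ≥ 4 mo → qualifies.
Product B: score 703 ≥ 700; DTI 39.1% > 36%; employment 34 ≥ 18 mo → does not qualify.
Product C: score 703 ≥ 660; DTI 39.1% ≤ 40%; reserves 14.6 ≥ 9 mo → qualifies.
Qualifying: Product A, Product C. Lowest rate is 6.09% → Product C.

Product C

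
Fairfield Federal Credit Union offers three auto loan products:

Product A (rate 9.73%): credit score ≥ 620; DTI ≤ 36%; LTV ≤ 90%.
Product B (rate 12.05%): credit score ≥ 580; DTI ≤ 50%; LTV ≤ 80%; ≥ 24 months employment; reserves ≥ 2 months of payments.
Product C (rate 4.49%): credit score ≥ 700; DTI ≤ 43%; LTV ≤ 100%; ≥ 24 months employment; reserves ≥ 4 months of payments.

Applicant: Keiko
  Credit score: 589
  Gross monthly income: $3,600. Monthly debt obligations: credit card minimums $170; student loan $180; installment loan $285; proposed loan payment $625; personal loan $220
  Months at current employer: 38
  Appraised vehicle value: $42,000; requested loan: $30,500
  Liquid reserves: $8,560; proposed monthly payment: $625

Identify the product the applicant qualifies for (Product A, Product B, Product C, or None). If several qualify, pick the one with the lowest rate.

Total debts = (170 + 180 + 285 + 625 + 220) = 1,480; DTI = 1,480/3,600 = 41.1%.
LTV = 30,500/42,000 = 72.6%.
Reserves = 8,560/625 = 13.7 months.
Product A: score 589 < 620; DTI 41.1% > 36%; LTV 72.6% ≤ 90% → does not qualify.
Product B: score 589 ≥ 580; DTI 41.1% ≤ 50%; LTV 72.6% ≤ 80%; employment 38 ≥ 24 mo; reserves 13.7 ≥ 2 mo → qualifies.
Product C: score 589 < 700; DTI 41.1% ≤ 43%; LTV 72.6% ≤ 100%; employment 38 ≥ 24 mo; reserves 13.7 ≥ 4 mo → does not qualify.

Product B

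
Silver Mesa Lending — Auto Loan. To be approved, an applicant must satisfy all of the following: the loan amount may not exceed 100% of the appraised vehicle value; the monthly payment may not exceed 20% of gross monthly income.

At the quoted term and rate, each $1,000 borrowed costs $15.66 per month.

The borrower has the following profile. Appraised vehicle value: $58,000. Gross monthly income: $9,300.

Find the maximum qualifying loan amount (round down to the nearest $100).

Payment cap: 20% × $9,300 = $1,860/month.
At $15.66 per $1,000, that supports 1,860/15.66 × 1,000 ≈ $118,773 → $118,700.
LTV cap: 100% × $58,000 = $58,000 → $58,000.
Binding constraint: loan-to-value.

$58,000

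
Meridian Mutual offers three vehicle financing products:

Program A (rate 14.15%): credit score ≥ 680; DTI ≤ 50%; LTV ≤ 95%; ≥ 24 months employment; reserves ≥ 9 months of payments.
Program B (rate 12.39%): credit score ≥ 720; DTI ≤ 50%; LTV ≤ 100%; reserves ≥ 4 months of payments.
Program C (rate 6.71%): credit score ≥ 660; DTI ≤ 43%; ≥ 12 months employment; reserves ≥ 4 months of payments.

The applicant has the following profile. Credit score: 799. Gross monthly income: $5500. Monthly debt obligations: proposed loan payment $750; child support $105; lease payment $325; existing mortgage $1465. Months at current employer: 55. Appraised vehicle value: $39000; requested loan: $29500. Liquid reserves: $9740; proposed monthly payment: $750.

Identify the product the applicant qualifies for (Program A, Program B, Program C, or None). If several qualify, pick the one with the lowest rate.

Total debts = (750 + 105 + 325 + 1,465) = 2,645; DTI = 2,645/5,500 = 48.1%.
LTV = 29,500/39,000 = 75.6%.
Reserves = 9,740/750 = 13.0 months.
Program A: score 799 ≥ 680; DTI 48.1% ≤ 50%; LTV 75.6% ≤ 95%; employment 55 ≥ 24 mo; reserves 13.0 ≥ 9 mo → qualifies.
Program B: score 799 ≥ 720; DTI 48.1% ≤ 50%; LTV 75.6% ≤ 100%; reserves 13.0 ≥ 4 mo → qualifies.
Program C: score 799 ≥ 660; DTI 48.1% > 43%; employment 55 ≥ 12 mo; reserves 13.0 ≥ 4 mo → does not qualify.
Qualifying: Program A, Program B. Lowest rate is 12.39% → Program B.

Program B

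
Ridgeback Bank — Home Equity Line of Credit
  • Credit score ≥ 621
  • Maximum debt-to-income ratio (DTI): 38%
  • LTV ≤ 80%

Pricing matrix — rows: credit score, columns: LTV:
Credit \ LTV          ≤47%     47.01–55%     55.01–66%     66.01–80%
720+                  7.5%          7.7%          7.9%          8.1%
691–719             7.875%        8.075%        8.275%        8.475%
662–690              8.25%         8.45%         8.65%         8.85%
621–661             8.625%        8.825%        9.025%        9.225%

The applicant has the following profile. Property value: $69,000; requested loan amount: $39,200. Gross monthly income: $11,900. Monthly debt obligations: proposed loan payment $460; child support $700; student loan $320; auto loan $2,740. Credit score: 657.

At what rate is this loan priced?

9.025%

Credit score 657 ≥ 621; Total monthly debts = (460 + 700 + 320 + 2,740) = 4,220. DTI = 4,220/11,900 = 35.5% ≤ 38%
LTV: 39,200 ÷ 69,000 = 56.8%, within 80% cap
Score 657 is in the 621–661 band; LTV 56.8% is in the 55.01–66% band → 9.025%.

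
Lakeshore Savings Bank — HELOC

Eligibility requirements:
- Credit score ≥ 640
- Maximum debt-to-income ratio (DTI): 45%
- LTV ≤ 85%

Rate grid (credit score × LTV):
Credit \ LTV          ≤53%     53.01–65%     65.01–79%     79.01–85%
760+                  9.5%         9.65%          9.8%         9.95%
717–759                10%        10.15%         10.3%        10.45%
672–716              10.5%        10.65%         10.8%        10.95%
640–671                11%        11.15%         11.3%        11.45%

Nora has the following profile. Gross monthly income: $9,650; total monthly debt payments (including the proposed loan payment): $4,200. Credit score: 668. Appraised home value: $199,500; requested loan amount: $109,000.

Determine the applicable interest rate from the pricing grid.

11.15%

Credit score 668 ≥ 640; DTI: 4,200 ÷ 9,650 = 43.5%, within the 45% cap
Loan-to-value = 109,000/199,500 = 54.6% — pass (85% max)
Row: 668 falls in 640–671. Column: 54.6% falls in 53.01–65%. Rate = 11.15%.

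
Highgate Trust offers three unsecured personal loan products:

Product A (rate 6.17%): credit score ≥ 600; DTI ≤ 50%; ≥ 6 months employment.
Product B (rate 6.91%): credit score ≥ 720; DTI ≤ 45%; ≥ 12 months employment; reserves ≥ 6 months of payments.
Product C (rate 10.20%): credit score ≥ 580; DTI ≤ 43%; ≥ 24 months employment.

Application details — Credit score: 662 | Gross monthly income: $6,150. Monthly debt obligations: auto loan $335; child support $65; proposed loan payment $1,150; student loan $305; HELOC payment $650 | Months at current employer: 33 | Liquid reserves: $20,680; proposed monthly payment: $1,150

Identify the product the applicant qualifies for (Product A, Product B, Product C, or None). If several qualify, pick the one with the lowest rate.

Total debts = (335 + 65 + 1,150 + 305 + 650) = 2,505; DTI = 2,505/6,150 = 40.7%.
Reserves = 20,680/1,150 = 18.0 months.
Product A: score 662 ≥ 600; DTI 40.7% ≤ 50%; employment 33 ≥ 6 mo → qualifies.
Product B: score 662 < 720; DTI 40.7% ≤ 45%; employment 33 ≥ 12 mo; reserves 18.0 ≥ 6 mo → does not qualify.
Product C: score 662 ≥ 580; DTI 40.7% ≤ 43%; employment 33 ≥ 24 mo → qualifies.
Qualifying: Product A, Product C. Lowest rate is 6.17% → Product A.

Product A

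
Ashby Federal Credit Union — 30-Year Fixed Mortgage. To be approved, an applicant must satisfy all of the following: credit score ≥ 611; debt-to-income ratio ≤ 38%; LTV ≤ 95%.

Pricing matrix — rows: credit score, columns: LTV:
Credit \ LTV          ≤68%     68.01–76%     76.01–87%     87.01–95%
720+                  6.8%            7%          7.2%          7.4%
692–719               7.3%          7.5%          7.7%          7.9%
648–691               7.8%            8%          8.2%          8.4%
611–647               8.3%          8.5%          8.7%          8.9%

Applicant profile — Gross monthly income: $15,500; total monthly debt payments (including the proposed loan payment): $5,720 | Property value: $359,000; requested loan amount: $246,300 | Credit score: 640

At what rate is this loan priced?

8.5%

Credit score 640 ≥ 611; DTI: 5,720 ÷ 15,500 = 36.9%, within the 38% cap
LTV = 246,300/359,000 = 68.6% ≤ 95%
Score 640 is in the 611–647 band; LTV 68.6% is in the 68.01–76% band → 8.5%.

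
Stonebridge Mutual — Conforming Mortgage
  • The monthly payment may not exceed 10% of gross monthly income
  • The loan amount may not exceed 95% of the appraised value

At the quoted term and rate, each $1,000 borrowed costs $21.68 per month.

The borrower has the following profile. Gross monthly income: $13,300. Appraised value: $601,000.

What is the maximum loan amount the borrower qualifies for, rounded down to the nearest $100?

$61,300

Payment cap: 10% × $13,300 = $1,330/month.
At $21.68 per $1,000, that supports 1,330/21.68 × 1,000 ≈ $61,346 → $61,300.
LTV cap: 95% × $601,000 = $570,950 → $570,900.
Binding constraint: payment-to-income.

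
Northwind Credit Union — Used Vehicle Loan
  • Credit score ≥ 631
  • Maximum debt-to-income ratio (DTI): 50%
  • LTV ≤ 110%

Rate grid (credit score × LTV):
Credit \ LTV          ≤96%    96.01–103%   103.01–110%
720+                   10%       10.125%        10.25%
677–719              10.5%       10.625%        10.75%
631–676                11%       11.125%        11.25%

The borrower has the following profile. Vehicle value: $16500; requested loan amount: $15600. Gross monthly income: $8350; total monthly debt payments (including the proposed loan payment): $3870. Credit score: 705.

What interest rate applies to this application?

Credit score 705 ≥ 631; DTI = 3,870/8,350 = 46.3% ≤ 50%
Loan-to-value = 15,600/16,500 = 94.5% — pass (110% max)
Row: 705 falls in 677–719. Column: 94.5% falls in ≤96%. Rate = 10.5%.

10.5%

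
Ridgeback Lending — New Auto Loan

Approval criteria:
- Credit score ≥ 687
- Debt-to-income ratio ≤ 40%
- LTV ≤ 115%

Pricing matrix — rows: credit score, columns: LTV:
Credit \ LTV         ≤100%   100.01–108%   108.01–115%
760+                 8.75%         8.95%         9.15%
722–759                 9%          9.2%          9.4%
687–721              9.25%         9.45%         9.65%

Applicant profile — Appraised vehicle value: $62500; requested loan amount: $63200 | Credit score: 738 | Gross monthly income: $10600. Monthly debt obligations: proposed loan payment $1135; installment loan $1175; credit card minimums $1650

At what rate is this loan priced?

9.2%

Credit score 738 ≥ 687; Total monthly debts = (1,135 + 1,175 + 1,650) = 3,960. Debt-to-income = 3,960/10,600 = 37.4% — meets 40% limit
LTV = 63,200/62,500 = 101.1% ≤ 115%
Credit 738 → row 722–759; LTV 101.1% → column 100.01–108%. Grid cell → 9.2%.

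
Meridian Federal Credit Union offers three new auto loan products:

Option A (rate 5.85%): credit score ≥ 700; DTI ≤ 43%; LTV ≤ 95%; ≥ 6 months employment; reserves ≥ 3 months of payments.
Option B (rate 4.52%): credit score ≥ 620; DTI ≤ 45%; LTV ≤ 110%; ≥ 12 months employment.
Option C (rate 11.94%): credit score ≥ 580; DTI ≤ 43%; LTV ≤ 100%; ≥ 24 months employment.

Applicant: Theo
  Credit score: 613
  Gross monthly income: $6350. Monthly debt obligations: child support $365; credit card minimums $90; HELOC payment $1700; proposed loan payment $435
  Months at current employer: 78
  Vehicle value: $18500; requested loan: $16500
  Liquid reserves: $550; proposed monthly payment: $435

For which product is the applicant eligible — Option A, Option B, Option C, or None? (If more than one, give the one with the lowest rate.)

Option C

Total debts = (365 + 90 + 1,700 + 435) = 2,590; DTI = 2,590/6,350 = 40.8%.
LTV = 16,500/18,500 = 89.2%.
Reserves = 550/435 = 1.3 months.
Option A: score 613 < 700; DTI 40.8% ≤ 43%; LTV 89.2% ≤ 95%; employment 78 ≥ 6 mo; reserves 1.3 < 3 mo → does not qualify.
Option B: score 613 < 620; DTI 40.8% ≤ 45%; LTV 89.2% ≤ 110%; employment 78 ≥ 12 mo → does not qualify.
Option C: score 613 ≥ 580; DTI 40.8% ≤ 43%; LTV 89.2% ≤ 100%; employment 78 ≥ 24 mo → qualifies.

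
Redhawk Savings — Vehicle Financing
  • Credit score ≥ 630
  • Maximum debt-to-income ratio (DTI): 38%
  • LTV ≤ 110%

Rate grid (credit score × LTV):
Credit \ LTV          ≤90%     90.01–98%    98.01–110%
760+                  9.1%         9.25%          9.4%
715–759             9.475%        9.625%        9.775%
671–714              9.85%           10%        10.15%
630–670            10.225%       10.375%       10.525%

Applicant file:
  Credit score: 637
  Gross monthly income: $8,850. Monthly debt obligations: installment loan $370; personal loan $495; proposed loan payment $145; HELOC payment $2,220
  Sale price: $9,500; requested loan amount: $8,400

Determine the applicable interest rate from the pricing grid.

Credit score 637 ≥ 630; Total monthly debts = (370 + 495 + 145 + 2,220) = 3,230. Debt-to-income = 3,230/8,850 = 36.5% — meets 38% limit
LTV = 8,400/9,500 = 88.4% ≤ 110%
Score 637 is in the 630–670 band; LTV 88.4% is in the ≤90% band → 10.225%.

10.225%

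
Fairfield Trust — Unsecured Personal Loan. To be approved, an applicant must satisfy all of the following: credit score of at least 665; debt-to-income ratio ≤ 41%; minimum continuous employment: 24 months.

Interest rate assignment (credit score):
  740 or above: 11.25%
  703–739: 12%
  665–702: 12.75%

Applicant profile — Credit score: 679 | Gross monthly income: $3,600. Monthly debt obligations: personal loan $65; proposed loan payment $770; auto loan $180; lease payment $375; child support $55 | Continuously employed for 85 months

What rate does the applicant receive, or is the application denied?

Credit score 679 ≥ 665 (meets minimum)
Total monthly debts = (65 + 770 + 180 + 375 + 55) = 1,445. DTI = 1,445/3,600 = 40.1% ≤ 41%
Employment 85 ≥ 24 months
All requirements met. Score 679 falls in the 665–702 tier → 12.75%.

Approved at 12.75%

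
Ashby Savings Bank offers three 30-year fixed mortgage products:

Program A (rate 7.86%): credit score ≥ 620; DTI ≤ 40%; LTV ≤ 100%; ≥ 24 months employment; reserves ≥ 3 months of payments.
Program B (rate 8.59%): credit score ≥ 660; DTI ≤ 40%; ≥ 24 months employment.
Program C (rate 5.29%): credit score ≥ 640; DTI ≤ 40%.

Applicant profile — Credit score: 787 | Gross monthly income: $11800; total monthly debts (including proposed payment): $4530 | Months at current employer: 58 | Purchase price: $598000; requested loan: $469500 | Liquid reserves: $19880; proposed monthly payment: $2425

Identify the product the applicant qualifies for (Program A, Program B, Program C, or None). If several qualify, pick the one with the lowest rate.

Program C

DTI = 4,530/11,800 = 38.4%.
LTV = 469,500/598,000 = 78.5%.
Reserves = 19,880/2,425 = 8.2 months.
Program A: score 787 ≥ 620; DTI 38.4% ≤ 40%; LTV 78.5% ≤ 100%; employment 58 ≥ 24 mo; reserves 8.2 ≥ 3 mo → qualifies.
Program B: score 787 ≥ 660; DTI 38.4% ≤ 40%; employment 58 ≥ 24 mo → qualifies.
Program C: score 787 ≥ 640; DTI 38.4% ≤ 40% → qualifies.
Qualifying: Program A, Program B, Program C. Lowest rate is 5.29% → Program C.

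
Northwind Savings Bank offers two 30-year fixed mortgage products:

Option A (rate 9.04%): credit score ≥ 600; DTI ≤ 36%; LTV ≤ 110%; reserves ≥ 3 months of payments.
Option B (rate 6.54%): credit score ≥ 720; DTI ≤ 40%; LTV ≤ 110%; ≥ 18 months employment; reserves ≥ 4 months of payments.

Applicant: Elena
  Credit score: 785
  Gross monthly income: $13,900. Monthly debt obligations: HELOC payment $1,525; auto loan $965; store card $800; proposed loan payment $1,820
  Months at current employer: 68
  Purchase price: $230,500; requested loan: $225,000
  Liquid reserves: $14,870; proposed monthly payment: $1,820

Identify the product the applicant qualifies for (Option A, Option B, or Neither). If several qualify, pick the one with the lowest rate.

Total debts = (1,525 + 965 + 800 + 1,820) = 5,110; DTI = 5,110/13,900 = 36.8%.
LTV = 225,000/230,500 = 97.6%.
Reserves = 14,870/1,820 = 8.2 months.
Option A: score 785 ≥ 600; DTI 36.8% > 36%; LTV 97.6% ≤ 110%; reserves 8.2 ≥ 3 mo → does not qualify.
Option B: score 785 ≥ 720; DTI 36.8% ≤ 40%; LTV 97.6% ≤ 110%; employment 68 ≥ 18 mo; reserves 8.2 ≥ 4 mo → qualifies.

Option B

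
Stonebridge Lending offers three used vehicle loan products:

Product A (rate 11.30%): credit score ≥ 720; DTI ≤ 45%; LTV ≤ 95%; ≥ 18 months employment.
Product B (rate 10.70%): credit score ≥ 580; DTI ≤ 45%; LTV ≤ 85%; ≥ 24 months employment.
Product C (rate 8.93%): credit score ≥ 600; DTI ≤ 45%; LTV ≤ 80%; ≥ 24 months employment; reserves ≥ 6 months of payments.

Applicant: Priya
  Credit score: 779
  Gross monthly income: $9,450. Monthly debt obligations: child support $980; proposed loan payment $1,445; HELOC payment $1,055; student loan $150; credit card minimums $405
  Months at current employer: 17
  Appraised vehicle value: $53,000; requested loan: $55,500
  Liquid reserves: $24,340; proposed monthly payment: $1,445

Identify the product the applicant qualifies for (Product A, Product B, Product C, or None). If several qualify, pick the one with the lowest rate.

Total debts = (980 + 1,445 + 1,055 + 150 + 405) = 4,035; DTI = 4,035/9,450 = 42.7%.
LTV = 55,500/53,000 = 104.7%.
Reserves = 24,340/1,445 = 16.8 months.
Product A: score 779 ≥ 720; DTI 42.7% ≤ 45%; LTV 104.7% > 95%; employment 17 < 18 mo → does not qualify.
Product B: score 779 ≥ 580; DTI 42.7% ≤ 45%; LTV 104.7% > 85%; employment 17 < 24 mo → does not qualify.
Product C: score 779 ≥ 600; DTI 42.7% ≤ 45%; LTV 104.7% > 80%; employment 17 < 24 mo; reserves 16.8 ≥ 6 mo → does not qualify.

None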